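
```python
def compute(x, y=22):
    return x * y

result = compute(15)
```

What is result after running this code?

Step 1: compute(15) uses default y = 22.
Step 2: Returns 15 * 22 = 330.
Step 3: result = 330

The answer is 330.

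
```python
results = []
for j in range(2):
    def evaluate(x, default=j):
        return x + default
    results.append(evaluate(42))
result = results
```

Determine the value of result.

Step 1: Default argument default=j is evaluated at function definition time.
Step 2: Each iteration creates evaluate with default = current j value.
Step 3: evaluate(42) returns 42 + default. results = [42, 43]

The answer is [42, 43].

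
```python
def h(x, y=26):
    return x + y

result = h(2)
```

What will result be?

Step 1: h(2) uses default y = 26.
Step 2: Returns 2 + 26 = 28.
Step 3: result = 28

The answer is 28.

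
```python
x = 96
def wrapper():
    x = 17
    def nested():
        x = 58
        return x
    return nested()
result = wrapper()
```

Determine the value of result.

Step 1: Three scopes define x: global (96), wrapper (17), nested (58).
Step 2: nested() has its own local x = 58, which shadows both enclosing and global.
Step 3: result = 58 (local wins in LEGB)

The answer is 58.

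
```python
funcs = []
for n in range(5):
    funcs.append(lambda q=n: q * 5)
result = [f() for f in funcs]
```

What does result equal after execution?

Step 1: Default arg q=n captures n at each iteration.
Step 2: funcs[k] has q defaulting to k, returns k * 5.
Step 3: result = [0, 5, 10, 15, 20]

The answer is [0, 5, 10, 15, 20].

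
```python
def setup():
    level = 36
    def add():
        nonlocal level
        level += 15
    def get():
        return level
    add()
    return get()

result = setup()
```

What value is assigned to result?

Step 1: level = 36. add() modifies it via nonlocal, get() reads it.
Step 2: add() makes level = 36 + 15 = 51.
Step 3: get() returns 51. result = 51

The answer is 51.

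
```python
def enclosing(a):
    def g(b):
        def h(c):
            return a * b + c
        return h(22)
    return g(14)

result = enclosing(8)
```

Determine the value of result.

Step 1: a = 8, b = 14, c = 22.
Step 2: h() computes a * b + c = 8 * 14 + 22 = 134.
Step 3: result = 134

The answer is 134.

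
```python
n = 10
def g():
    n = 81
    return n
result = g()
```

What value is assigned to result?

Step 1: Global n = 10.
Step 2: g() creates local n = 81, shadowing the global.
Step 3: Returns local n = 81. result = 81

The answer is 81.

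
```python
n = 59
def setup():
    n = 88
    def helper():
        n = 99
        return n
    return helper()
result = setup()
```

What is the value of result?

Step 1: Three scopes define n: global (59), setup (88), helper (99).
Step 2: helper() has its own local n = 99, which shadows both enclosing and global.
Step 3: result = 99 (local wins in LEGB)

The answer is 99.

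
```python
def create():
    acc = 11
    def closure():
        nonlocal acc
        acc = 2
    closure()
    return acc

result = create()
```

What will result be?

Step 1: create() sets acc = 11.
Step 2: closure() uses nonlocal to reassign acc = 2.
Step 3: result = 2

The answer is 2.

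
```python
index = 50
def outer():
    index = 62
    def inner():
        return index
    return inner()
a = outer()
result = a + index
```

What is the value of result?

Step 1: outer() has local index = 62. inner() reads from enclosing.
Step 2: outer() returns 62. Global index = 50 unchanged.
Step 3: result = 62 + 50 = 112

The answer is 112.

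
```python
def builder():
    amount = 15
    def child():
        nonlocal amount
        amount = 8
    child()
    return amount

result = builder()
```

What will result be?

Step 1: builder() sets amount = 15.
Step 2: child() uses nonlocal to reassign amount = 8.
Step 3: result = 8

The answer is 8.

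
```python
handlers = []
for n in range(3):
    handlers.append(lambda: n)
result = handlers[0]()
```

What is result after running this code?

Step 1: The loop creates 3 lambdas, all referencing the same variable n.
Step 2: After the loop, n = 2 (final value).
Step 3: handlers[0]() looks up n at call time and finds 2. This is the late binding gotcha. result = 2

The answer is 2.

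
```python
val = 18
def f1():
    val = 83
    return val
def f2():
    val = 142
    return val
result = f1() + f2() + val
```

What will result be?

Step 1: Each function shadows global val with its own local.
Step 2: f1() returns 83, f2() returns 142.
Step 3: Global val = 18 is unchanged. result = 83 + 142 + 18 = 243

The answer is 243.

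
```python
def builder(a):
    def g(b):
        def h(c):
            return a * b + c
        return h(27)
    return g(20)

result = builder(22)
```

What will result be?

Step 1: a = 22, b = 20, c = 27.
Step 2: h() computes a * b + c = 22 * 20 + 27 = 467.
Step 3: result = 467

The answer is 467.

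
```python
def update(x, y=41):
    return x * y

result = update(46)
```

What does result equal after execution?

Step 1: update(46) uses default y = 41.
Step 2: Returns 46 * 41 = 1886.
Step 3: result = 1886

The answer is 1886.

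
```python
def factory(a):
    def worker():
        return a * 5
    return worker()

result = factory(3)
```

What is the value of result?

Step 1: factory(3) binds parameter a = 3.
Step 2: worker() accesses a = 3 from enclosing scope.
Step 3: result = 3 * 5 = 15

The answer is 15.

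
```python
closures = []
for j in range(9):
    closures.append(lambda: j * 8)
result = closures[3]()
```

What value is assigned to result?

Step 1: All lambdas reference the same variable j (late binding).
Step 2: After the loop, j = 8. Every lambda returns j * 8.
Step 3: closures[3]() = 8 * 8 = 64

The answer is 64.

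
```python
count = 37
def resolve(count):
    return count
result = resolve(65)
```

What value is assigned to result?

Step 1: Global count = 37.
Step 2: resolve(65) takes parameter count = 65, which shadows the global.
Step 3: result = 65

The answer is 65.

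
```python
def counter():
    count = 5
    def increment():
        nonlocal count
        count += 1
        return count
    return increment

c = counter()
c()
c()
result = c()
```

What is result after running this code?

Step 1: counter() creates closure with count = 5.
Step 2: Each c() call increments count via nonlocal. After 3 calls: 5 + 3 = 8.
Step 3: result = 8

The answer is 8.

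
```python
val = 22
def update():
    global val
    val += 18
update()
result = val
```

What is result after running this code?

Step 1: val = 22 globally.
Step 2: update() modifies global val: val += 18 = 40.
Step 3: result = 40

The answer is 40.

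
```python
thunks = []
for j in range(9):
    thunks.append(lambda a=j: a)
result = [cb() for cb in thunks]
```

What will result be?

Step 1: Default arg a=j captures j at each iteration.
Step 2: Each lambda has its own default: 0, 1, ..., 8.
Step 3: result = [0, 1, 2, 3, 4, 5, 6, 7, 8]

The answer is [0, 1, 2, 3, 4, 5, 6, 7, 8].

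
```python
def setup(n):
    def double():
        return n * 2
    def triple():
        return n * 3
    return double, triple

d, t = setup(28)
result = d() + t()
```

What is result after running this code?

Step 1: Both closures capture the same n = 28.
Step 2: d() = 28 * 2 = 56, t() = 28 * 3 = 84.
Step 3: result = 56 + 84 = 140

The answer is 140.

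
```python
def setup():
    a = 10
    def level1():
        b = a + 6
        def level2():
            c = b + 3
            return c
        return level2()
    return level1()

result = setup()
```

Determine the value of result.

Step 1: a = 10. b = a + 6 = 16.
Step 2: c = b + 3 = 16 + 3 = 19.
Step 3: result = 19

The answer is 19.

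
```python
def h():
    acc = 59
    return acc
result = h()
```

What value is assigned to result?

Step 1: h() defines acc = 59 in its local scope.
Step 2: return acc finds the local variable acc = 59.
Step 3: result = 59

The answer is 59.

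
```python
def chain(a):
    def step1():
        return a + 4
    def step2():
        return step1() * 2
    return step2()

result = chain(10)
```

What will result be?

Step 1: chain(10) captures a = 10.
Step 2: step2() calls step1() which returns 10 + 4 = 14.
Step 3: step2() returns 14 * 2 = 28

The answer is 28.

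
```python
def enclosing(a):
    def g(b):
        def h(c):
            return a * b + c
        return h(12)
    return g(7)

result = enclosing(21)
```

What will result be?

Step 1: a = 21, b = 7, c = 12.
Step 2: h() computes a * b + c = 21 * 7 + 12 = 159.
Step 3: result = 159

The answer is 159.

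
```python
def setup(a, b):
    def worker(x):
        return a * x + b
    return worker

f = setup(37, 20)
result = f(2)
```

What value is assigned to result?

Step 1: setup(37, 20) captures a = 37, b = 20.
Step 2: f(2) computes 37 * 2 + 20 = 94.
Step 3: result = 94

The answer is 94.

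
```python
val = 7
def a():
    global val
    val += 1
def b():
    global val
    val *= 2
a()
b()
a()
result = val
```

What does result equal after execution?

Step 1: val = 7.
Step 2: a(): val = 7 + 1 = 8.
Step 3: b(): val = 8 * 2 = 16.
Step 4: a(): val = 16 + 1 = 17

The answer is 17.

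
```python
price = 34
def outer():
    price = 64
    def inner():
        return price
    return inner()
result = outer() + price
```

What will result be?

Step 1: Global price = 34. outer() shadows with price = 64.
Step 2: inner() returns enclosing price = 64. outer() = 64.
Step 3: result = 64 + global price (34) = 98

The answer is 98.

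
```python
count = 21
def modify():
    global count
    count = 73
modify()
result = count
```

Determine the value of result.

Step 1: count = 21 globally.
Step 2: modify() declares global count and sets it to 73.
Step 3: After modify(), global count = 73. result = 73

The answer is 73.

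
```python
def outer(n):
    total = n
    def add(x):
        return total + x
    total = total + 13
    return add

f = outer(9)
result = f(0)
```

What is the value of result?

Step 1: outer(9) sets total = 9, then total = 9 + 13 = 22.
Step 2: Closures capture by reference, so add sees total = 22.
Step 3: f(0) returns 22 + 0 = 22

The answer is 22.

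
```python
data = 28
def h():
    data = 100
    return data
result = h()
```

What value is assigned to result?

Step 1: Global data = 28.
Step 2: h() creates local data = 100, shadowing the global.
Step 3: Returns local data = 100. result = 100

The answer is 100.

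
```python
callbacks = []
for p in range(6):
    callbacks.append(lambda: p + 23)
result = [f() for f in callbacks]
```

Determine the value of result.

Step 1: All lambdas capture p by reference. After the loop, p = 5.
Step 2: Each call returns 5 + 23 = 28.
Step 3: result = [28, 28, 28, 28, 28, 28]

The answer is [28, 28, 28, 28, 28, 28].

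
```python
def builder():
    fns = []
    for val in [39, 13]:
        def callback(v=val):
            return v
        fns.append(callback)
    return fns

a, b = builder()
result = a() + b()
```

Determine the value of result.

Step 1: Default argument v=val captures val at each iteration.
Step 2: a() returns 39 (captured at first iteration), b() returns 13 (captured at second).
Step 3: result = 39 + 13 = 52

The answer is 52.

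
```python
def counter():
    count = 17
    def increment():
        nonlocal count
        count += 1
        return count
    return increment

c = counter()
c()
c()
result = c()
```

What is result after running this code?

Step 1: counter() creates closure with count = 17.
Step 2: Each c() call increments count via nonlocal. After 3 calls: 17 + 3 = 20.
Step 3: result = 20

The answer is 20.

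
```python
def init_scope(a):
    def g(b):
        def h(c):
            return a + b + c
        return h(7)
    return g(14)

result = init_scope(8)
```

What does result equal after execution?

Step 1: a = 8, b = 14, c = 7 across three nested scopes.
Step 2: h() accesses all three via LEGB rule.
Step 3: result = 8 + 14 + 7 = 29

The answer is 29.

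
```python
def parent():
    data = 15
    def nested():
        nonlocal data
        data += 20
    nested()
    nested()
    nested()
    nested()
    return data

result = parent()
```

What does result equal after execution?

Step 1: data starts at 15.
Step 2: nested() is called 4 times, each adding 20.
Step 3: data = 15 + 20 * 4 = 95

The answer is 95.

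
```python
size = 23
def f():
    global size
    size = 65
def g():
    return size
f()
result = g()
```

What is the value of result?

Step 1: size = 23.
Step 2: f() sets global size = 65.
Step 3: g() reads global size = 65. result = 65

The answer is 65.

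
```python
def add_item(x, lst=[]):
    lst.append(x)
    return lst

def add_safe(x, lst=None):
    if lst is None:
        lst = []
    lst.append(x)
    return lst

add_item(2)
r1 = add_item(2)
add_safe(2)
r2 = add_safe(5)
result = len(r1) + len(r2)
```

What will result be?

Step 1: add_item shares mutable default: after 2 calls, lst = [2, 2], len = 2.
Step 2: add_safe creates fresh list each time: r2 = [5], len = 1.
Step 3: result = 2 + 1 = 3

The answer is 3.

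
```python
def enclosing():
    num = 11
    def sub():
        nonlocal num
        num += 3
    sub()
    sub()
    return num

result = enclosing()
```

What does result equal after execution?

Step 1: num starts at 11.
Step 2: sub() is called 2 times, each adding 3.
Step 3: num = 11 + 3 * 2 = 17

The answer is 17.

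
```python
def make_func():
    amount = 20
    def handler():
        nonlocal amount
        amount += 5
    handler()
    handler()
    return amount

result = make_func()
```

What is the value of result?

Step 1: amount starts at 20.
Step 2: handler() is called 2 times, each adding 5.
Step 3: amount = 20 + 5 * 2 = 30

The answer is 30.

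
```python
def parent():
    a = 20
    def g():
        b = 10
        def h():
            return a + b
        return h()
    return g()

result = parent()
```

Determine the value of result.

Step 1: parent() defines a = 20. g() defines b = 10.
Step 2: h() accesses both from enclosing scopes: a = 20, b = 10.
Step 3: result = 20 + 10 = 30

The answer is 30.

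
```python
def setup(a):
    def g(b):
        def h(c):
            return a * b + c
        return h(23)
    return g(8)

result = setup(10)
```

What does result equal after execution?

Step 1: a = 10, b = 8, c = 23.
Step 2: h() computes a * b + c = 10 * 8 + 23 = 103.
Step 3: result = 103

The answer is 103.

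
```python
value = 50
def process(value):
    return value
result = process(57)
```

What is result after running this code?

Step 1: Global value = 50.
Step 2: process(57) takes parameter value = 57, which shadows the global.
Step 3: result = 57

The answer is 57.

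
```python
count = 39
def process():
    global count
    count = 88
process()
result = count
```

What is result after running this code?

Step 1: count = 39 globally.
Step 2: process() declares global count and sets it to 88.
Step 3: After process(), global count = 88. result = 88

The answer is 88.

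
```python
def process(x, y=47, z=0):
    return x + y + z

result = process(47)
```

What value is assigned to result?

Step 1: process(47) uses defaults y = 47, z = 0.
Step 2: Returns 47 + 47 + 0 = 94.
Step 3: result = 94

The answer is 94.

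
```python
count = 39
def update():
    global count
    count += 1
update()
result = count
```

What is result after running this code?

Step 1: count = 39 globally.
Step 2: update() modifies global count: count += 1 = 40.
Step 3: result = 40

The answer is 40.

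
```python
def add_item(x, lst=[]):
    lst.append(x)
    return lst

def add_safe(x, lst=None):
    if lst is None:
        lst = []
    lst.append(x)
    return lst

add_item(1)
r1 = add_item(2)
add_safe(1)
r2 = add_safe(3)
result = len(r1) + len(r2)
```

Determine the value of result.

Step 1: add_item shares mutable default: after 2 calls, lst = [1, 2], len = 2.
Step 2: add_safe creates fresh list each time: r2 = [3], len = 1.
Step 3: result = 2 + 1 = 3

The answer is 3.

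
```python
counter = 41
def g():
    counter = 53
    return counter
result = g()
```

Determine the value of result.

Step 1: Global counter = 41.
Step 2: g() creates local counter = 53, shadowing the global.
Step 3: Returns local counter = 53. result = 53

The answer is 53.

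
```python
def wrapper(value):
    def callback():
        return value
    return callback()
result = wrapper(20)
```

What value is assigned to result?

Step 1: wrapper(20) binds parameter value = 20.
Step 2: callback() looks up value in enclosing scope and finds the parameter value = 20.
Step 3: result = 20

The answer is 20.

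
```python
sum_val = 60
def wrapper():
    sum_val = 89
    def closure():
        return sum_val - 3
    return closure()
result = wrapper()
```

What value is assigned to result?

Step 1: wrapper() shadows global sum_val with sum_val = 89.
Step 2: closure() finds sum_val = 89 in enclosing scope, computes 89 - 3 = 86.
Step 3: result = 86

The answer is 86.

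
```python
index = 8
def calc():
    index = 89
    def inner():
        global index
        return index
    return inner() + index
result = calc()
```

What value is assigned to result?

Step 1: Global index = 8. calc() shadows with local index = 89.
Step 2: inner() uses global keyword, so inner() returns global index = 8.
Step 3: calc() returns 8 + 89 = 97

The answer is 97.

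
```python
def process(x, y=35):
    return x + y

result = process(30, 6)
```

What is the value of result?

Step 1: process(30, 6) overrides default y with 6.
Step 2: Returns 30 + 6 = 36.
Step 3: result = 36

The answer is 36.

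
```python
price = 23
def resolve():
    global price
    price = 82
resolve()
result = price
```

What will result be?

Step 1: price = 23 globally.
Step 2: resolve() declares global price and sets it to 82.
Step 3: After resolve(), global price = 82. result = 82

The answer is 82.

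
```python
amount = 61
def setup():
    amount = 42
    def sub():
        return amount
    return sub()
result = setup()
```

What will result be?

Step 1: amount = 61 globally, but setup() defines amount = 42 locally.
Step 2: sub() looks up amount. Not in local scope, so checks enclosing scope (setup) and finds amount = 42.
Step 3: result = 42

The answer is 42.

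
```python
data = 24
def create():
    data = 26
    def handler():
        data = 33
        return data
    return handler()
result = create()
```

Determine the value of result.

Step 1: Three scopes define data: global (24), create (26), handler (33).
Step 2: handler() has its own local data = 33, which shadows both enclosing and global.
Step 3: result = 33 (local wins in LEGB)

The answer is 33.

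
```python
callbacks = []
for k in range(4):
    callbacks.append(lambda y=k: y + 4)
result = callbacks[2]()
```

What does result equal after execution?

Step 1: Default argument y=k captures k's value at definition time.
Step 2: callbacks[2] was defined when k = 2, so y defaults to 2.
Step 3: result = 2 + 4 = 6 (default arg fixes the late binding issue)

The answer is 6.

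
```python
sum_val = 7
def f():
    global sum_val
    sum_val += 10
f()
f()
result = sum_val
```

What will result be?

Step 1: sum_val = 7.
Step 2: First f(): sum_val = 7 + 10 = 17.
Step 3: Second f(): sum_val = 17 + 10 = 27. result = 27

The answer is 27.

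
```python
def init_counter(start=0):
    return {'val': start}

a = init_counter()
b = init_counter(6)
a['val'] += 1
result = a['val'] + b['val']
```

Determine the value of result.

Step 1: init_counter() returns a new dict each call (immutable default 0).
Step 2: a = {'val': 0}, b = {'val': 6}.
Step 3: a['val'] += 1 = 1. result = 1 + 6 = 7

The answer is 7.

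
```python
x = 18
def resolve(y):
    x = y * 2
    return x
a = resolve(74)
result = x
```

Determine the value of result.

Step 1: Global x = 18.
Step 2: resolve(74) creates local x = 74 * 2 = 148.
Step 3: Global x unchanged because no global keyword. result = 18

The answer is 18.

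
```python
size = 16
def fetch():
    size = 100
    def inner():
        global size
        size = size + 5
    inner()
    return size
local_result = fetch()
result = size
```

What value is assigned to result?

Step 1: Global size = 16. fetch() creates local size = 100.
Step 2: inner() declares global size and adds 5: global size = 16 + 5 = 21.
Step 3: fetch() returns its local size = 100 (unaffected by inner).
Step 4: result = global size = 21

The answer is 21.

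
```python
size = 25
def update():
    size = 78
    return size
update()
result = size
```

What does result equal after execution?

Step 1: size = 25 globally.
Step 2: update() creates a LOCAL size = 78 (no global keyword!).
Step 3: The global size is unchanged. result = 25

The answer is 25.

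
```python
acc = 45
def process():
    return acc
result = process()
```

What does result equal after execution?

Step 1: acc = 45 is defined in the global scope.
Step 2: process() looks up acc. No local acc exists, so Python checks the global scope via LEGB rule and finds acc = 45.
Step 3: result = 45

The answer is 45.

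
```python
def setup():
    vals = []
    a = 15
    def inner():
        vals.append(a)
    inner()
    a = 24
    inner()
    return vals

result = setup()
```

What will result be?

Step 1: a = 15. inner() appends current a to vals.
Step 2: First inner(): appends 15. Then a = 24.
Step 3: Second inner(): appends 24 (closure sees updated a). result = [15, 24]

The answer is [15, 24].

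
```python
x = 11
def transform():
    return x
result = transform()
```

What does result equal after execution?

Step 1: x = 11 is defined in the global scope.
Step 2: transform() looks up x. No local x exists, so Python checks the global scope via LEGB rule and finds x = 11.
Step 3: result = 11

The answer is 11.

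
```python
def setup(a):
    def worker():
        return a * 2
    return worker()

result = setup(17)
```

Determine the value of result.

Step 1: setup(17) binds parameter a = 17.
Step 2: worker() accesses a = 17 from enclosing scope.
Step 3: result = 17 * 2 = 34

The answer is 34.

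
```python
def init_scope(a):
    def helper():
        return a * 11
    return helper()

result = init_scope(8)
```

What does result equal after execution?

Step 1: init_scope(8) binds parameter a = 8.
Step 2: helper() accesses a = 8 from enclosing scope.
Step 3: result = 8 * 11 = 88

The answer is 88.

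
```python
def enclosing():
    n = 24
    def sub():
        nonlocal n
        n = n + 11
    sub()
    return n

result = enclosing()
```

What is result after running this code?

Step 1: enclosing() sets n = 24.
Step 2: sub() uses nonlocal to modify n in enclosing's scope: n = 24 + 11 = 35.
Step 3: enclosing() returns the modified n = 35

The answer is 35.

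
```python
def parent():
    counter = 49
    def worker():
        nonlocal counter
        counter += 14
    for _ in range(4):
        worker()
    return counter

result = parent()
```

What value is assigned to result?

Step 1: counter = 49.
Step 2: worker() is called 4 times in a loop, each adding 14 via nonlocal.
Step 3: counter = 49 + 14 * 4 = 105

The answer is 105.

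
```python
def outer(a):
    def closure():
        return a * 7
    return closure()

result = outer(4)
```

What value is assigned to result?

Step 1: outer(4) binds parameter a = 4.
Step 2: closure() accesses a = 4 from enclosing scope.
Step 3: result = 4 * 7 = 28

The answer is 28.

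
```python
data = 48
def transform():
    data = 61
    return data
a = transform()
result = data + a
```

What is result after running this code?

Step 1: Global data = 48. transform() returns local data = 61.
Step 2: a = 61. Global data still = 48.
Step 3: result = 48 + 61 = 109

The answer is 109.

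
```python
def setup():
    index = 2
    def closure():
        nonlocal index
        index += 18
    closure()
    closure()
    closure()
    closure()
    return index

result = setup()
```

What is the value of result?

Step 1: index starts at 2.
Step 2: closure() is called 4 times, each adding 18.
Step 3: index = 2 + 18 * 4 = 74

The answer is 74.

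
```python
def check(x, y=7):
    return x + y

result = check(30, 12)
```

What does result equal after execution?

Step 1: check(30, 12) overrides default y with 12.
Step 2: Returns 30 + 12 = 42.
Step 3: result = 42

The answer is 42.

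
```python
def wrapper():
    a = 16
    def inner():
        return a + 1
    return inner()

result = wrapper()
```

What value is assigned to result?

Step 1: wrapper() defines a = 16.
Step 2: inner() reads a = 16 from enclosing scope, returns 16 + 1 = 17.
Step 3: result = 17

The answer is 17.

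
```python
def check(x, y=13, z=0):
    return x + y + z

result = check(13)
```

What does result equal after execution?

Step 1: check(13) uses defaults y = 13, z = 0.
Step 2: Returns 13 + 13 + 0 = 26.
Step 3: result = 26

The answer is 26.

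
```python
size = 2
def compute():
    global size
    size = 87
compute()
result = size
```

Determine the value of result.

Step 1: size = 2 globally.
Step 2: compute() declares global size and sets it to 87.
Step 3: After compute(), global size = 87. result = 87

The answer is 87.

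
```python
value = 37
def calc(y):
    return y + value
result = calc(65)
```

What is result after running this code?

Step 1: value = 37 is defined globally.
Step 2: calc(65) uses parameter y = 65 and looks up value from global scope = 37.
Step 3: result = 65 + 37 = 102

The answer is 102.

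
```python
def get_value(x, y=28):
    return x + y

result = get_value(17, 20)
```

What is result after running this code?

Step 1: get_value(17, 20) overrides default y with 20.
Step 2: Returns 17 + 20 = 37.
Step 3: result = 37

The answer is 37.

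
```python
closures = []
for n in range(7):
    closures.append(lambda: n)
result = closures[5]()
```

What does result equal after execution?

Step 1: The loop creates 7 lambdas, all referencing the same variable n.
Step 2: After the loop, n = 6 (final value).
Step 3: closures[5]() looks up n at call time and finds 6. This is the late binding gotcha. result = 6

The answer is 6.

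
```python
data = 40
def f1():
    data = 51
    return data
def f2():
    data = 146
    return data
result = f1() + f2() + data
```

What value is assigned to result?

Step 1: Each function shadows global data with its own local.
Step 2: f1() returns 51, f2() returns 146.
Step 3: Global data = 40 is unchanged. result = 51 + 146 + 40 = 237

The answer is 237.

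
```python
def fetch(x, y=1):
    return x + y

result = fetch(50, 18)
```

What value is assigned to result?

Step 1: fetch(50, 18) overrides default y with 18.
Step 2: Returns 50 + 18 = 68.
Step 3: result = 68

The answer is 68.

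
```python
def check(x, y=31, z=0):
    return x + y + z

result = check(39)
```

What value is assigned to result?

Step 1: check(39) uses defaults y = 31, z = 0.
Step 2: Returns 39 + 31 + 0 = 70.
Step 3: result = 70

The answer is 70.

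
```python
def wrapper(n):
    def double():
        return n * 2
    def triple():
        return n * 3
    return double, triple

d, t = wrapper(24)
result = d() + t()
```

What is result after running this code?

Step 1: Both closures capture the same n = 24.
Step 2: d() = 24 * 2 = 48, t() = 24 * 3 = 72.
Step 3: result = 48 + 72 = 120

The answer is 120.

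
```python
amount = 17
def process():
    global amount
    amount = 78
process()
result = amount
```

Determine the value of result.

Step 1: amount = 17 globally.
Step 2: process() declares global amount and sets it to 78.
Step 3: After process(), global amount = 78. result = 78

The answer is 78.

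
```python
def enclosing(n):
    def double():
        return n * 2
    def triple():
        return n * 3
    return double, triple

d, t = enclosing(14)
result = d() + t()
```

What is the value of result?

Step 1: Both closures capture the same n = 14.
Step 2: d() = 14 * 2 = 28, t() = 14 * 3 = 42.
Step 3: result = 28 + 42 = 70

The answer is 70.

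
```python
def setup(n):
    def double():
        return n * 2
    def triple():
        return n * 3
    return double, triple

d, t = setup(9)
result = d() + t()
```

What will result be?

Step 1: Both closures capture the same n = 9.
Step 2: d() = 9 * 2 = 18, t() = 9 * 3 = 27.
Step 3: result = 18 + 27 = 45

The answer is 45.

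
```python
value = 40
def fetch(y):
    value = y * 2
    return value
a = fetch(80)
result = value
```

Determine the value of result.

Step 1: Global value = 40.
Step 2: fetch(80) creates local value = 80 * 2 = 160.
Step 3: Global value unchanged because no global keyword. result = 40

The answer is 40.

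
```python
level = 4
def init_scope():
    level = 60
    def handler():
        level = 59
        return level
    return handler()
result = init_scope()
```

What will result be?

Step 1: Three scopes define level: global (4), init_scope (60), handler (59).
Step 2: handler() has its own local level = 59, which shadows both enclosing and global.
Step 3: result = 59 (local wins in LEGB)

The answer is 59.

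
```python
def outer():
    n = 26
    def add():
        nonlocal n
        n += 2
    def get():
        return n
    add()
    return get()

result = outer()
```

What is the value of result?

Step 1: n = 26. add() modifies it via nonlocal, get() reads it.
Step 2: add() makes n = 26 + 2 = 28.
Step 3: get() returns 28. result = 28

The answer is 28.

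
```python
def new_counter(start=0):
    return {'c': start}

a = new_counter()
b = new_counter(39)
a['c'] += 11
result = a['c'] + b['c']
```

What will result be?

Step 1: new_counter() returns a new dict each call (immutable default 0).
Step 2: a = {'c': 0}, b = {'c': 39}.
Step 3: a['c'] += 11 = 11. result = 11 + 39 = 50

The answer is 50.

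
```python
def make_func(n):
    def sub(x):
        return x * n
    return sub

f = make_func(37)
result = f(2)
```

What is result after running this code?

Step 1: make_func(37) creates a closure capturing n = 37.
Step 2: f(2) computes 2 * 37 = 74.
Step 3: result = 74

The answer is 74.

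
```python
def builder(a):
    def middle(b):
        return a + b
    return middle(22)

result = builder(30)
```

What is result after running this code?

Step 1: builder(30) passes a = 30.
Step 2: middle(22) has b = 22, reads a = 30 from enclosing.
Step 3: result = 30 + 22 = 52

The answer is 52.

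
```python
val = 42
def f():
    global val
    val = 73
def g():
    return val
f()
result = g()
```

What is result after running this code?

Step 1: val = 42.
Step 2: f() sets global val = 73.
Step 3: g() reads global val = 73. result = 73

The answer is 73.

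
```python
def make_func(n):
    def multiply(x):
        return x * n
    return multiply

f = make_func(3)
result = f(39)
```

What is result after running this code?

Step 1: make_func(3) returns multiply closure with n = 3.
Step 2: f(39) computes 39 * 3 = 117.
Step 3: result = 117

The answer is 117.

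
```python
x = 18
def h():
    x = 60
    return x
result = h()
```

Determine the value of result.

Step 1: Global x = 18.
Step 2: h() creates local x = 60, shadowing the global.
Step 3: Returns local x = 60. result = 60

The answer is 60.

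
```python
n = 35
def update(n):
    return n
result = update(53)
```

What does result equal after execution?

Step 1: Global n = 35.
Step 2: update(53) takes parameter n = 53, which shadows the global.
Step 3: result = 53

The answer is 53.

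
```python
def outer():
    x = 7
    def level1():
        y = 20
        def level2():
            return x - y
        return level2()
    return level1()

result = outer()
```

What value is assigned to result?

Step 1: x = 7 in outer. y = 20 in level1.
Step 2: level2() reads x = 7 and y = 20 from enclosing scopes.
Step 3: result = 7 - 20 = -13

The answer is -13.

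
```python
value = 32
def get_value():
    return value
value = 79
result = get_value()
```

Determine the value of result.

Step 1: value is first set to 32, then reassigned to 79.
Step 2: get_value() is called after the reassignment, so it looks up the current global value = 79.
Step 3: result = 79

The answer is 79.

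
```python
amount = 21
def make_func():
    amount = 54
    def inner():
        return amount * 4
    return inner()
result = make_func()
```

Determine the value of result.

Step 1: make_func() shadows global amount with amount = 54.
Step 2: inner() finds amount = 54 in enclosing scope, computes 54 * 4 = 216.
Step 3: result = 216

The answer is 216.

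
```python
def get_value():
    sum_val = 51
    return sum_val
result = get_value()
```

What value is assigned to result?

Step 1: get_value() defines sum_val = 51 in its local scope.
Step 2: return sum_val finds the local variable sum_val = 51.
Step 3: result = 51

The answer is 51.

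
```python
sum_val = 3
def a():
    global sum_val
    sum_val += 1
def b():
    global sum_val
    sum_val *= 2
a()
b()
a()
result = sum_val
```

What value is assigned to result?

Step 1: sum_val = 3.
Step 2: a(): sum_val = 3 + 1 = 4.
Step 3: b(): sum_val = 4 * 2 = 8.
Step 4: a(): sum_val = 8 + 1 = 9

The answer is 9.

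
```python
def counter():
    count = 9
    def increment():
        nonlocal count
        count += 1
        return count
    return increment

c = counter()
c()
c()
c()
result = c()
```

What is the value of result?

Step 1: counter() creates closure with count = 9.
Step 2: Each c() call increments count via nonlocal. After 4 calls: 9 + 4 = 13.
Step 3: result = 13

The answer is 13.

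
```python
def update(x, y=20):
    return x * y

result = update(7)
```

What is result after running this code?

Step 1: update(7) uses default y = 20.
Step 2: Returns 7 * 20 = 140.
Step 3: result = 140

The answer is 140.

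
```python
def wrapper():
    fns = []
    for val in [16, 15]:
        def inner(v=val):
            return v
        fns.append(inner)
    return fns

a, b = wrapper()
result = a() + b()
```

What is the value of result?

Step 1: Default argument v=val captures val at each iteration.
Step 2: a() returns 16 (captured at first iteration), b() returns 15 (captured at second).
Step 3: result = 16 + 15 = 31

The answer is 31.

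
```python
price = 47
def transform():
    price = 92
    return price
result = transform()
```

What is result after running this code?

Step 1: Global price = 47.
Step 2: transform() creates local price = 92, shadowing the global.
Step 3: Returns local price = 92. result = 92

The answer is 92.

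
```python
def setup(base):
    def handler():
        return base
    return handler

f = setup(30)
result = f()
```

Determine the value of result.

Step 1: setup(30) creates closure capturing base = 30.
Step 2: f() returns the captured base = 30.
Step 3: result = 30

The answer is 30.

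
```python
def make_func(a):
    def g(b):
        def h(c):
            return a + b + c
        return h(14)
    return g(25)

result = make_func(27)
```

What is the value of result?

Step 1: a = 27, b = 25, c = 14 across three nested scopes.
Step 2: h() accesses all three via LEGB rule.
Step 3: result = 27 + 25 + 14 = 66

The answer is 66.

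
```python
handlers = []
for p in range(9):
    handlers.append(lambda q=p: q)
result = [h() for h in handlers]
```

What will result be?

Step 1: Default arg q=p captures p at each iteration.
Step 2: Each lambda has its own default: 0, 1, ..., 8.
Step 3: result = [0, 1, 2, 3, 4, 5, 6, 7, 8]

The answer is [0, 1, 2, 3, 4, 5, 6, 7, 8].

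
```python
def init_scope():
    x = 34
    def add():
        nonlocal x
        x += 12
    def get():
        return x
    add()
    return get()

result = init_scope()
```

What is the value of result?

Step 1: x = 34. add() modifies it via nonlocal, get() reads it.
Step 2: add() makes x = 34 + 12 = 46.
Step 3: get() returns 46. result = 46

The answer is 46.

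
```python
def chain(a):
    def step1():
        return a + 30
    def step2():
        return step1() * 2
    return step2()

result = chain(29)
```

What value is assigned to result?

Step 1: chain(29) captures a = 29.
Step 2: step2() calls step1() which returns 29 + 30 = 59.
Step 3: step2() returns 59 * 2 = 118

The answer is 118.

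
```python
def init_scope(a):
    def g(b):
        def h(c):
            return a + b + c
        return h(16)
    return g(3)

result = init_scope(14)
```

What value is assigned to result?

Step 1: a = 14, b = 3, c = 16 across three nested scopes.
Step 2: h() accesses all three via LEGB rule.
Step 3: result = 14 + 3 + 16 = 33

The answer is 33.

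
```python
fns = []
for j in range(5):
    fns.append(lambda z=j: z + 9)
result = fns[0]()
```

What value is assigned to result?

Step 1: Default argument z=j captures j's value at definition time.
Step 2: fns[0] was defined when j = 0, so z defaults to 0.
Step 3: result = 0 + 9 = 9 (default arg fixes the late binding issue)

The answer is 9.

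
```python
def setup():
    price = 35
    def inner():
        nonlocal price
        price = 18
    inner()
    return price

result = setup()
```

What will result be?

Step 1: setup() sets price = 35.
Step 2: inner() uses nonlocal to reassign price = 18.
Step 3: result = 18

The answer is 18.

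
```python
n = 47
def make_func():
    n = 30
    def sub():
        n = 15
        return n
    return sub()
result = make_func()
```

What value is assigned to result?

Step 1: Three scopes define n: global (47), make_func (30), sub (15).
Step 2: sub() has its own local n = 15, which shadows both enclosing and global.
Step 3: result = 15 (local wins in LEGB)

The answer is 15.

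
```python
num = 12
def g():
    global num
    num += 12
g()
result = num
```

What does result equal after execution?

Step 1: num = 12 globally.
Step 2: g() modifies global num: num += 12 = 24.
Step 3: result = 24

The answer is 24.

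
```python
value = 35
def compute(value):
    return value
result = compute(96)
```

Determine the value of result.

Step 1: Global value = 35.
Step 2: compute(96) takes parameter value = 96, which shadows the global.
Step 3: result = 96

The answer is 96.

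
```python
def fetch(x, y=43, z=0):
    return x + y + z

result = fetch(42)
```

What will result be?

Step 1: fetch(42) uses defaults y = 43, z = 0.
Step 2: Returns 42 + 43 + 0 = 85.
Step 3: result = 85

The answer is 85.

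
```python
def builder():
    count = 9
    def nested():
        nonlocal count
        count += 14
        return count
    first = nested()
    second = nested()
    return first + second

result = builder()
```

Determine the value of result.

Step 1: count starts at 9.
Step 2: First call: count = 9 + 14 = 23, returns 23.
Step 3: Second call: count = 23 + 14 = 37, returns 37.
Step 4: result = 23 + 37 = 60

The answer is 60.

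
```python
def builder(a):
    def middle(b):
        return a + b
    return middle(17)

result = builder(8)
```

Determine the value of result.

Step 1: builder(8) passes a = 8.
Step 2: middle(17) has b = 17, reads a = 8 from enclosing.
Step 3: result = 8 + 17 = 25

The answer is 25.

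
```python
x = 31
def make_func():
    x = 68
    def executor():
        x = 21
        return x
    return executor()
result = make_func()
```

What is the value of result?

Step 1: Three scopes define x: global (31), make_func (68), executor (21).
Step 2: executor() has its own local x = 21, which shadows both enclosing and global.
Step 3: result = 21 (local wins in LEGB)

The answer is 21.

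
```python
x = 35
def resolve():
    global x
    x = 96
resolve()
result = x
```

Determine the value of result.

Step 1: x = 35 globally.
Step 2: resolve() declares global x and sets it to 96.
Step 3: After resolve(), global x = 96. result = 96

The answer is 96.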